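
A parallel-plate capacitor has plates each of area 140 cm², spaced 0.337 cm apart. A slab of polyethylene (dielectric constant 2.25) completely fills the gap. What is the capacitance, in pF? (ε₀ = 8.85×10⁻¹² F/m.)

C ≈ 82.7 pF

A = 140 cm² = 1.40×10⁻² m².
C = κε₀A/d = 2.25 × 8.85×10⁻¹² × 1.40×10⁻² / 3.37×10⁻³ = 8.27×10⁻¹¹ F.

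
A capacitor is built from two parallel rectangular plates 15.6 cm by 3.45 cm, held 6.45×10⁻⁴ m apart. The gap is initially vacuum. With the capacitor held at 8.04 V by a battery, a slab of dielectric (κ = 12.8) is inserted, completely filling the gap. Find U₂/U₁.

Battery connected ⇒ V is held fixed.
C₂ = 12.8 C₁ and U = ½CV², so U₂/U₁ = C₂/C₁ = 12.8.

12.8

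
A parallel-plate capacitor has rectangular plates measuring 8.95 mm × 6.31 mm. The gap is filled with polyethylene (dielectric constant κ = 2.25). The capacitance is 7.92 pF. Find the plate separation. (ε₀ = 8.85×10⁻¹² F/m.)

A = 8.95 × 6.31 mm² = 5.65×10⁻⁵ m².
d = κε₀A/C = 2.25 × 8.85×10⁻¹² × 5.65×10⁻⁵ / 7.92×10⁻¹² = 1.42×10⁻⁴ m.

142 μm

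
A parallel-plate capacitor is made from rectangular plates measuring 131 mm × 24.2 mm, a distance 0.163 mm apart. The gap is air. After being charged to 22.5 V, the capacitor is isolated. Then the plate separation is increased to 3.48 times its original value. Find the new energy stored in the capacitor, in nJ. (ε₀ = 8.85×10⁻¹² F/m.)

U ≈ 152 nJ

A = 131 × 24.2 mm² = 3.17×10⁻³ m².
Initially C₁ = ε₀A/d = 8.85×10⁻¹² × 3.17×10⁻³ / 1.63×10⁻⁴ = 1.72×10⁻¹⁰ F.
U₁ = 4.36×10⁻⁸ J.
Isolated ⇒ Q is held fixed. C₂ = 0.287 C₁ and U = Q²/(2C), so U₂/U₁ = C₁/C₂ = 3.48.
U₂ = 3.48 × 4.36×10⁻⁸ = 1.52×10⁻⁷ J.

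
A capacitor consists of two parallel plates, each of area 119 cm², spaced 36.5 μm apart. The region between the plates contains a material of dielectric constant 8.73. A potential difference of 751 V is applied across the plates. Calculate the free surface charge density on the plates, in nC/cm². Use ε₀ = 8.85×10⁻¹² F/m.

σ ≈ 159 nC/cm²

A = 119 cm² = 1.19×10⁻² m².
C = κε₀A/d = 8.73 × 8.85×10⁻¹² × 1.19×10⁻² / 3.65×10⁻⁵ = 2.52×10⁻⁸ F.
σ = Q/A = CV/A = 2.52×10⁻⁸ × 751 / 1.19×10⁻² = 1.59×10⁻³ C/m².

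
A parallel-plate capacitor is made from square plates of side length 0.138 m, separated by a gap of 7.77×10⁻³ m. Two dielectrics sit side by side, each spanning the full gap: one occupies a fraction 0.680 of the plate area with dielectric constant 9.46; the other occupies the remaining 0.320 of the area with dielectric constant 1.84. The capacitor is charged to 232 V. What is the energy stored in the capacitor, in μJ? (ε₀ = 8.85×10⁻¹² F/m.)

A = (0.138 m)² = 1.90×10⁻² m².
Side-by-side slabs ⇒ two capacitors in parallel, each spanning the full gap.
C₁ = κ₁ε₀A₁/d = 9.46 × 8.85×10⁻¹² × 1.29×10⁻² / 7.77×10⁻³ = 1.40×10⁻¹⁰ F.
C₂ = κ₂ε₀A₂/d = 1.84 × 8.85×10⁻¹² × 6.09×10⁻³ / 7.77×10⁻³ = 1.28×10⁻¹¹ F.
C = C₁ + C₂ = 1.52×10⁻¹⁰ F.
U = ½CV² = ½ × 1.52×10⁻¹⁰ × (232)² = 4.10×10⁻⁶ J.

U ≈ 4.10 μJ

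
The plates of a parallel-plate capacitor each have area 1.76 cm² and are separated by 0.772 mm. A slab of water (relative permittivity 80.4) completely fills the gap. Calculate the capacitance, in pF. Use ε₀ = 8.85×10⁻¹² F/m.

A = 1.76 cm² = 1.76×10⁻⁴ m².
C = κε₀A/d = 80.4 × 8.85×10⁻¹² × 1.76×10⁻⁴ / 7.72×10⁻⁴ = 1.62×10⁻¹⁰ F.

162 pF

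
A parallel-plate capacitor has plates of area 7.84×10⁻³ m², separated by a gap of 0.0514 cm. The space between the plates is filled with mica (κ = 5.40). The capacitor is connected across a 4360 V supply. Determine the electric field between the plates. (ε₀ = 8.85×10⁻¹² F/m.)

E = V/d = 4360 / 5.14×10⁻⁴ = 8.48×10⁶ V/m.

8.48 MV/m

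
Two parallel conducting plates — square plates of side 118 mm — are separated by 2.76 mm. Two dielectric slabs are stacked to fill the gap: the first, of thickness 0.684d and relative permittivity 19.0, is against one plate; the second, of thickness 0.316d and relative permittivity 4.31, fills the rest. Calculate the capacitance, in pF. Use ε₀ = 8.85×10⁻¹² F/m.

C ≈ 408 pF

A = (118 mm)² = 1.39×10⁻² m².
Stacked slabs ⇒ two capacitors in series, each with the full plate area.
C₁ = κ₁ε₀A/d₁ = 19.0 × 8.85×10⁻¹² × 1.39×10⁻² / 1.89×10⁻³ = 1.24×10⁻⁹ F.
C₂ = κ₂ε₀A/d₂ = 4.31 × 8.85×10⁻¹² × 1.39×10⁻² / 8.72×10⁻⁴ = 6.09×10⁻¹⁰ F.
C = (1/C₁ + 1/C₂)⁻¹ = 4.08×10⁻¹⁰ F.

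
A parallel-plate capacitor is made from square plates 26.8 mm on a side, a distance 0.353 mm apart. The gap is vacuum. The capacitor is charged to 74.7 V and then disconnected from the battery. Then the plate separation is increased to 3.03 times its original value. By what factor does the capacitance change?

C = ε₀A/d scales as 1/d, so C₂/C₁ = d₁/d₂ = 1/3.03 = 0.330.

C₂/C₁ ≈ 0.330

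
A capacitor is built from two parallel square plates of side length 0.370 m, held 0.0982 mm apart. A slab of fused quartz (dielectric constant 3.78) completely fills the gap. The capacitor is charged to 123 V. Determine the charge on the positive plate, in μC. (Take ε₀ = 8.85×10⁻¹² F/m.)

A = (0.370 m)² = 0.137 m².
C = κε₀A/d = 3.78 × 8.85×10⁻¹² × 0.137 / 9.82×10⁻⁵ = 4.66×10⁻⁸ F.
Q = CV = 4.66×10⁻⁸ × 123 = 5.74×10⁻⁶ C.

Q ≈ 5.74 μC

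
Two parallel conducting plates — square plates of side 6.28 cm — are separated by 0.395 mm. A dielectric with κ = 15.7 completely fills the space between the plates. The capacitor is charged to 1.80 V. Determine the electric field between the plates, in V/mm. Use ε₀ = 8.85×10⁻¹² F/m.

4.56 V/mm

E = V/d = 1.80 / 3.95×10⁻⁴ = 4.56×10³ V/m.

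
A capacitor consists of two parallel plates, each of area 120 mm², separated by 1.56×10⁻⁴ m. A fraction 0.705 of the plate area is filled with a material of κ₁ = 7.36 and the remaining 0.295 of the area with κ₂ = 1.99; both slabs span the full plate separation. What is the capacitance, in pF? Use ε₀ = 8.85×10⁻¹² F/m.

C ≈ 39.3 pF

A = 120 mm² = 1.20×10⁻⁴ m².
Side-by-side slabs ⇒ two capacitors in parallel, each spanning the full gap.
C₁ = κ₁ε₀A₁/d = 7.36 × 8.85×10⁻¹² × 8.46×10⁻⁵ / 1.56×10⁻⁴ = 3.53×10⁻¹¹ F.
C₂ = κ₂ε₀A₂/d = 1.99 × 8.85×10⁻¹² × 3.54×10⁻⁵ / 1.56×10⁻⁴ = 4.00×10⁻¹² F.
C = C₁ + C₂ = 3.93×10⁻¹¹ F.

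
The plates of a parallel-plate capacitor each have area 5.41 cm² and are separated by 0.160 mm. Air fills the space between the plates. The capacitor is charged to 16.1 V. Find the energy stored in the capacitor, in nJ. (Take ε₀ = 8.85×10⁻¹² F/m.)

U ≈ 3.88 nJ

A = 5.41 cm² = 5.41×10⁻⁴ m².
C = ε₀A/d = 8.85×10⁻¹² × 5.41×10⁻⁴ / 1.60×10⁻⁴ = 2.99×10⁻¹¹ F.
U = ½CV² = ½ × 2.99×10⁻¹¹ × (16.1)² = 3.88×10⁻⁹ J.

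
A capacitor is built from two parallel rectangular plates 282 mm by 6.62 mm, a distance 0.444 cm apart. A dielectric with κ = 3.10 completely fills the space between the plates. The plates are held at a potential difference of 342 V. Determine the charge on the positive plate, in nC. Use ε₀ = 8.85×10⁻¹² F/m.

Q ≈ 3.95 nC

A = 282 × 6.62 mm² = 1.87×10⁻³ m².
C = κε₀A/d = 3.10 × 8.85×10⁻¹² × 1.87×10⁻³ / 4.44×10⁻³ = 1.15×10⁻¹¹ F.
Q = CV = 1.15×10⁻¹¹ × 342 = 3.95×10⁻⁹ C.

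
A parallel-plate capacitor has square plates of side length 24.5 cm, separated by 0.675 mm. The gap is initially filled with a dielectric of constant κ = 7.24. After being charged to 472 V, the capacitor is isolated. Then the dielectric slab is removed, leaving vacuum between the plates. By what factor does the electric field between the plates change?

E₂/E₁ ≈ 7.24

Isolated ⇒ Q is held fixed.
V₂ = Q/C₂ = V₁/0.138; E = V/d, so E₂/E₁ = (V₂/V₁)(d₁/d₂) = 7.24.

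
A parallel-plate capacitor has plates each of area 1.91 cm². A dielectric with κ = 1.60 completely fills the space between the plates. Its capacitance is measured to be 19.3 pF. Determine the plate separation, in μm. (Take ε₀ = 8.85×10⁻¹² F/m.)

140 μm

A = 1.91 cm² = 1.91×10⁻⁴ m².
d = κε₀A/C = 1.60 × 8.85×10⁻¹² × 1.91×10⁻⁴ / 1.93×10⁻¹¹ = 1.40×10⁻⁴ m.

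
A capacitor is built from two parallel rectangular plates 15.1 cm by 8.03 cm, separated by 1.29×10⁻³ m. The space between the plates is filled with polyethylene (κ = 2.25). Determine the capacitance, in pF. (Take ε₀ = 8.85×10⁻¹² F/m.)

A = 15.1 × 8.03 cm² = 1.21×10⁻² m².
C = κε₀A/d = 2.25 × 8.85×10⁻¹² × 1.21×10⁻² / 1.29×10⁻³ = 1.87×10⁻¹⁰ F.

187 pF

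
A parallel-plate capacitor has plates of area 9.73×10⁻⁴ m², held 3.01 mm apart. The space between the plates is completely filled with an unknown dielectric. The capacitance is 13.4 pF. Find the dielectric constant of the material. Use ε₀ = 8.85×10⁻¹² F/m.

κ ≈ 4.68

κ = Cd/(ε₀A) = 1.34×10⁻¹¹ × 3.01×10⁻³ / (8.85×10⁻¹² × 9.73×10⁻⁴) = 4.68.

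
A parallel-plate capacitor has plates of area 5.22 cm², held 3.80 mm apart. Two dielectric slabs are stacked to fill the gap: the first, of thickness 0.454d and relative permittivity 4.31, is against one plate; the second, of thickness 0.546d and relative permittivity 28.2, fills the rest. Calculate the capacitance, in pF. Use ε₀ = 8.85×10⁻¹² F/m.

A = 5.22 cm² = 5.22×10⁻⁴ m².
Stacked slabs ⇒ two capacitors in series, each with the full plate area.
C₁ = κ₁ε₀A/d₁ = 4.31 × 8.85×10⁻¹² × 5.22×10⁻⁴ / 1.73×10⁻³ = 1.15×10⁻¹¹ F.
C₂ = κ₂ε₀A/d₂ = 28.2 × 8.85×10⁻¹² × 5.22×10⁻⁴ / 2.07×10⁻³ = 6.28×10⁻¹¹ F.
C = (1/C₁ + 1/C₂)⁻¹ = 9.75×10⁻¹² F.

C ≈ 9.75 pF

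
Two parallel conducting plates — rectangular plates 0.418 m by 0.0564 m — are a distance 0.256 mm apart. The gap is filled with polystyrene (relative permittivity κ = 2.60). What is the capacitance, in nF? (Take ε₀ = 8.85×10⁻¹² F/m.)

2.12 nF

A = 0.418 × 0.0564 m² = 2.36×10⁻² m².
C = κε₀A/d = 2.60 × 8.85×10⁻¹² × 2.36×10⁻² / 2.56×10⁻⁴ = 2.12×10⁻⁹ F.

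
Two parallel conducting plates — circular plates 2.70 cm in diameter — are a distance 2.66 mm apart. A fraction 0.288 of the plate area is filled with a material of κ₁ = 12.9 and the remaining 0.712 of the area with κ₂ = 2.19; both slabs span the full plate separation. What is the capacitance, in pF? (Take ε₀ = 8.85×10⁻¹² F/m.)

A = π(2.70/2 cm)² = 5.73×10⁻⁴ m².
Side-by-side slabs ⇒ two capacitors in parallel, each spanning the full gap.
C₁ = κ₁ε₀A₁/d = 12.9 × 8.85×10⁻¹² × 1.65×10⁻⁴ / 2.66×10⁻³ = 7.08×10⁻¹² F.
C₂ = κ₂ε₀A₂/d = 2.19 × 8.85×10⁻¹² × 4.08×10⁻⁴ / 2.66×10⁻³ = 2.97×10⁻¹² F.
C = C₁ + C₂ = 1.00×10⁻¹¹ F.

C ≈ 10.0 pF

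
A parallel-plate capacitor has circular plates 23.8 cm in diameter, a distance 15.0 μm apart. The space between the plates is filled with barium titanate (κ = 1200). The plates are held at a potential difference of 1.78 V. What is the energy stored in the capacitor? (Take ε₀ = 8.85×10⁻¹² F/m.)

A = π(23.8/2 cm)² = 4.45×10⁻² m².
C = κε₀A/d = 1200 × 8.85×10⁻¹² × 4.45×10⁻² / 1.50×10⁻⁵ = 3.15×10⁻⁵ F.
U = ½CV² = ½ × 3.15×10⁻⁵ × (1.78)² = 4.99×10⁻⁵ J.

U ≈ 49.9 μJ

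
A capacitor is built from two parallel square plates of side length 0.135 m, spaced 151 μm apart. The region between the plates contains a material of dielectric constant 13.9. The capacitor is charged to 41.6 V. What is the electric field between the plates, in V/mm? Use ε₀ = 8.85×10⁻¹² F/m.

E ≈ 275 V/mm

E = V/d = 41.6 / 1.51×10⁻⁴ = 2.75×10⁵ V/m.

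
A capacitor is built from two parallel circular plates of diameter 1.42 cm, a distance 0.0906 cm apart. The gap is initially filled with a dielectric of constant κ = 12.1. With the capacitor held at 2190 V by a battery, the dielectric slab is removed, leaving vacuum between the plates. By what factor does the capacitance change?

C₂/C₁ ≈ 0.0826

C = κε₀A/d scales with κ, so C₂/C₁ = 1/κ = 1/12.1 = 0.0826.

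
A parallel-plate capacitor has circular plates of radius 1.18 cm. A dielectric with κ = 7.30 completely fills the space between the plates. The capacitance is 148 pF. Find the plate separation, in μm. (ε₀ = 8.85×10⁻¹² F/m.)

191 μm

A = π(1.18 cm)² = 4.37×10⁻⁴ m².
d = κε₀A/C = 7.30 × 8.85×10⁻¹² × 4.37×10⁻⁴ / 1.48×10⁻¹⁰ = 1.91×10⁻⁴ m.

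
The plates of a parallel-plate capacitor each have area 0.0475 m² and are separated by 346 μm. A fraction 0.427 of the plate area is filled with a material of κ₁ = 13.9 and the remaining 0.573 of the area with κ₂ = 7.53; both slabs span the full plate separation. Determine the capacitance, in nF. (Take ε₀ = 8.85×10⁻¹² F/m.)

Side-by-side slabs ⇒ two capacitors in parallel, each spanning the full gap.
C₁ = κ₁ε₀A₁/d = 13.9 × 8.85×10⁻¹² × 2.03×10⁻² / 3.46×10⁻⁴ = 7.21×10⁻⁹ F.
C₂ = κ₂ε₀A₂/d = 7.53 × 8.85×10⁻¹² × 2.72×10⁻² / 3.46×10⁻⁴ = 5.24×10⁻⁹ F.
C = C₁ + C₂ = 1.25×10⁻⁸ F.

12.5 nF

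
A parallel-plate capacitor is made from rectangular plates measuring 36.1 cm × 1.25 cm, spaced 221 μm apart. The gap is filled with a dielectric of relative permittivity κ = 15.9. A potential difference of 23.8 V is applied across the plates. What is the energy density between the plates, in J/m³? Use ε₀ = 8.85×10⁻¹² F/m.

u ≈ 0.816 J/m³

E = V/d = 23.8 / 2.21×10⁻⁴ = 1.08×10⁵ V/m.
u = ½κε₀E² = ½ × 15.9 × 8.85×10⁻¹² × (1.08×10⁵)² = 0.816 J/m³.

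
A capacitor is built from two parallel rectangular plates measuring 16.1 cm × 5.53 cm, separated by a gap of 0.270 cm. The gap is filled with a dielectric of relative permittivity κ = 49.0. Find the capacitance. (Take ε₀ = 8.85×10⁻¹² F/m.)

A = 16.1 × 5.53 cm² = 8.90×10⁻³ m².
C = κε₀A/d = 49.0 × 8.85×10⁻¹² × 8.90×10⁻³ / 2.70×10⁻³ = 1.43×10⁻⁹ F.

1.43 nF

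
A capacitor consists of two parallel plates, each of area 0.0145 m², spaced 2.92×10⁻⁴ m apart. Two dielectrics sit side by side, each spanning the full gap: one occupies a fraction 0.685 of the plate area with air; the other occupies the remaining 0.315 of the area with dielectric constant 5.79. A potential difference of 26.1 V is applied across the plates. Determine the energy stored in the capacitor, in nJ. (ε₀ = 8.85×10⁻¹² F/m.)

U ≈ 376 nJ

Side-by-side slabs ⇒ two capacitors in parallel, each spanning the full gap.
C₁ = κ₁ε₀A₁/d = 1.00 × 8.85×10⁻¹² × 9.93×10⁻³ / 2.92×10⁻⁴ = 3.01×10⁻¹⁰ F.
C₂ = κ₂ε₀A₂/d = 5.79 × 8.85×10⁻¹² × 4.57×10⁻³ / 2.92×10⁻⁴ = 8.02×10⁻¹⁰ F.
C = C₁ + C₂ = 1.10×10⁻⁹ F.
U = ½CV² = ½ × 1.10×10⁻⁹ × (26.1)² = 3.76×10⁻⁷ J.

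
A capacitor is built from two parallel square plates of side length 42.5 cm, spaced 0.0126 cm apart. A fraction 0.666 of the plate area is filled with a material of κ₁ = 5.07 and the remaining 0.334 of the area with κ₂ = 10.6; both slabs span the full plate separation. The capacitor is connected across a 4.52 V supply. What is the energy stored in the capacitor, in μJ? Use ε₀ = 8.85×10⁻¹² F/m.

A = (42.5 cm)² = 0.181 m².
Side-by-side slabs ⇒ two capacitors in parallel, each spanning the full gap.
C₁ = κ₁ε₀A₁/d = 5.07 × 8.85×10⁻¹² × 0.120 / 1.26×10⁻⁴ = 4.28×10⁻⁸ F.
C₂ = κ₂ε₀A₂/d = 10.6 × 8.85×10⁻¹² × 6.03×10⁻² / 1.26×10⁻⁴ = 4.49×10⁻⁸ F.
C = C₁ + C₂ = 8.78×10⁻⁸ F.
U = ½CV² = ½ × 8.78×10⁻⁸ × (4.52)² = 8.96×10⁻⁷ J.

0.896 μJ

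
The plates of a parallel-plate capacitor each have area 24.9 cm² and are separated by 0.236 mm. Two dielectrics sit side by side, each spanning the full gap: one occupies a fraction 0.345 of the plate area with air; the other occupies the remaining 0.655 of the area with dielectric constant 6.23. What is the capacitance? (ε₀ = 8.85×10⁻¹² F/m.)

413 pF

A = 24.9 cm² = 2.49×10⁻³ m².
Side-by-side slabs ⇒ two capacitors in parallel, each spanning the full gap.
C₁ = κ₁ε₀A₁/d = 1.00 × 8.85×10⁻¹² × 8.59×10⁻⁴ / 2.36×10⁻⁴ = 3.22×10⁻¹¹ F.
C₂ = κ₂ε₀A₂/d = 6.23 × 8.85×10⁻¹² × 1.63×10⁻³ / 2.36×10⁻⁴ = 3.81×10⁻¹⁰ F.
C = C₁ + C₂ = 4.13×10⁻¹⁰ F.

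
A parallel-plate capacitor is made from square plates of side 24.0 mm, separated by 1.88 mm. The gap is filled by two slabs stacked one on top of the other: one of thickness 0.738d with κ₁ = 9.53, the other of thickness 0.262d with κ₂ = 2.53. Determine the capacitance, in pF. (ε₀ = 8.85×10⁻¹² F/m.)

A = (24.0 mm)² = 5.76×10⁻⁴ m².
Stacked slabs ⇒ two capacitors in series, each with the full plate area.
C₁ = κ₁ε₀A/d₁ = 9.53 × 8.85×10⁻¹² × 5.76×10⁻⁴ / 1.39×10⁻³ = 3.50×10⁻¹¹ F.
C₂ = κ₂ε₀A/d₂ = 2.53 × 8.85×10⁻¹² × 5.76×10⁻⁴ / 4.93×10⁻⁴ = 2.62×10⁻¹¹ F.
C = (1/C₁ + 1/C₂)⁻¹ = 1.50×10⁻¹¹ F.

15.0 pF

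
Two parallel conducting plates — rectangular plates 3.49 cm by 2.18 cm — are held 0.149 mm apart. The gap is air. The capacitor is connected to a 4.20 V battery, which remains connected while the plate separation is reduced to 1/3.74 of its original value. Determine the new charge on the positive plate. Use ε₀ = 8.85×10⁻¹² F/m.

A = 3.49 × 2.18 cm² = 7.61×10⁻⁴ m².
Initially C₁ = ε₀A/d = 8.85×10⁻¹² × 7.61×10⁻⁴ / 1.49×10⁻⁴ = 4.52×10⁻¹¹ F.
Q₁ = 1.90×10⁻¹⁰ C.
Battery connected ⇒ V is held fixed. C₂ = 3.74 C₁ and Q = CV, so Q₂/Q₁ = C₂/C₁ = 3.74.
Q₂ = 3.74 × 1.90×10⁻¹⁰ = 7.10×10⁻¹⁰ C.

0.710 nC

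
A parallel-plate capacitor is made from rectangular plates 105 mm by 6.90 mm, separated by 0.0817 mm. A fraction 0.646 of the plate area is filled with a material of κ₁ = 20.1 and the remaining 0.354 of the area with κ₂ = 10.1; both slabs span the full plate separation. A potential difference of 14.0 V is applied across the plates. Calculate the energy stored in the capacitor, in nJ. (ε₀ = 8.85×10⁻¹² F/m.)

A = 105 × 6.90 mm² = 7.25×10⁻⁴ m².
Side-by-side slabs ⇒ two capacitors in parallel, each spanning the full gap.
C₁ = κ₁ε₀A₁/d = 20.1 × 8.85×10⁻¹² × 4.68×10⁻⁴ / 8.17×10⁻⁵ = 1.02×10⁻⁹ F.
C₂ = κ₂ε₀A₂/d = 10.1 × 8.85×10⁻¹² × 2.56×10⁻⁴ / 8.17×10⁻⁵ = 2.81×10⁻¹⁰ F.
C = C₁ + C₂ = 1.30×10⁻⁹ F.
U = ½CV² = ½ × 1.30×10⁻⁹ × (14.0)² = 1.27×10⁻⁷ J.

127 nJ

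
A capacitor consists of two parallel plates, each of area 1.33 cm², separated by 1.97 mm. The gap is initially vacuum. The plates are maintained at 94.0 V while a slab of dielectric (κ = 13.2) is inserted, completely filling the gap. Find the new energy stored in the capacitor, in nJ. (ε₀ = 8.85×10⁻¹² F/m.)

U ≈ 34.8 nJ

A = 1.33 cm² = 1.33×10⁻⁴ m².
Initially C₁ = ε₀A/d = 8.85×10⁻¹² × 1.33×10⁻⁴ / 1.97×10⁻³ = 5.97×10⁻¹³ F.
U₁ = 2.64×10⁻⁹ J.
Battery connected ⇒ V is held fixed. C₂ = 13.2 C₁ and U = ½CV², so U₂/U₁ = C₂/C₁ = 13.2.
U₂ = 13.2 × 2.64×10⁻⁹ = 3.48×10⁻⁸ J.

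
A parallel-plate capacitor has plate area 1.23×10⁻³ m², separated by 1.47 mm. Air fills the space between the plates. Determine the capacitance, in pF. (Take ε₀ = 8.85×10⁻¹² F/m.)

C = ε₀A/d = 8.85×10⁻¹² × 1.23×10⁻³ / 1.47×10⁻³ = 7.41×10⁻¹² F.

C ≈ 7.41 pF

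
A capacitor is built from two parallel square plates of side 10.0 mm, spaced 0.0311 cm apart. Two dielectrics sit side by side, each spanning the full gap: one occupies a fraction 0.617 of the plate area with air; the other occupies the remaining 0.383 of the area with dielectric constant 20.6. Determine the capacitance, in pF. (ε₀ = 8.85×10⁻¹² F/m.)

C ≈ 24.2 pF

A = (10.0 mm)² = 1.00×10⁻⁴ m².
Side-by-side slabs ⇒ two capacitors in parallel, each spanning the full gap.
C₁ = κ₁ε₀A₁/d = 1.00 × 8.85×10⁻¹² × 6.17×10⁻⁵ / 3.11×10⁻⁴ = 1.76×10⁻¹² F.
C₂ = κ₂ε₀A₂/d = 20.6 × 8.85×10⁻¹² × 3.83×10⁻⁵ / 3.11×10⁻⁴ = 2.25×10⁻¹¹ F.
C = C₁ + C₂ = 2.42×10⁻¹¹ F.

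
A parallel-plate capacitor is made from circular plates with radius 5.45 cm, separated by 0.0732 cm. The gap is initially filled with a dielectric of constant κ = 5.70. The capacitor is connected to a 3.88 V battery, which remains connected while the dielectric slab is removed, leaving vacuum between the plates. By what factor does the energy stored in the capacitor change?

0.175

Battery connected ⇒ V is held fixed.
C₂ = 0.175 C₁ and U = ½CV², so U₂/U₁ = C₂/C₁ = 0.175.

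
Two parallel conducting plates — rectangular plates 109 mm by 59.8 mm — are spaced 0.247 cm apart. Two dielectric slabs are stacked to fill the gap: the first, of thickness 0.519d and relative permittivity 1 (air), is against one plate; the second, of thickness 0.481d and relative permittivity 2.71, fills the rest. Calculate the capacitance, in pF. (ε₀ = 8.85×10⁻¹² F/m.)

C ≈ 33.5 pF

A = 109 × 59.8 mm² = 6.52×10⁻³ m².
Stacked slabs ⇒ two capacitors in series, each with the full plate area.
C₁ = κ₁ε₀A/d₁ = 1.00 × 8.85×10⁻¹² × 6.52×10⁻³ / 1.28×10⁻³ = 4.50×10⁻¹¹ F.
C₂ = κ₂ε₀A/d₂ = 2.71 × 8.85×10⁻¹² × 6.52×10⁻³ / 1.19×10⁻³ = 1.32×10⁻¹⁰ F.
C = (1/C₁ + 1/C₂)⁻¹ = 3.35×10⁻¹¹ F.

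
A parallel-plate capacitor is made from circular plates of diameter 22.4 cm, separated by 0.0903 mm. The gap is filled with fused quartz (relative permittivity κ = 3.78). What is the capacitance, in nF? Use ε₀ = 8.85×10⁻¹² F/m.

A = π(22.4/2 cm)² = 3.94×10⁻² m².
C = κε₀A/d = 3.78 × 8.85×10⁻¹² × 3.94×10⁻² / 9.03×10⁻⁵ = 1.46×10⁻⁸ F.

14.6 nF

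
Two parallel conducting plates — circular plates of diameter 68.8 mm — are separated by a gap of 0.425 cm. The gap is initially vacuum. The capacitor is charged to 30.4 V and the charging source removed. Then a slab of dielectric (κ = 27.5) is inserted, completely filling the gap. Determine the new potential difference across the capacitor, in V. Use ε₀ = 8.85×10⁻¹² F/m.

A = π(68.8/2 mm)² = 3.72×10⁻³ m².
Initially C₁ = ε₀A/d = 8.85×10⁻¹² × 3.72×10⁻³ / 4.25×10⁻³ = 7.74×10⁻¹² F.
V₁ = 30.4 V.
Isolated ⇒ Q is held fixed. C₂ = 27.5 C₁ and V = Q/C, so V₂/V₁ = C₁/C₂ = 0.0364.
V₂ = 0.0364 × 30.4 = 1.11 V.

1.11 V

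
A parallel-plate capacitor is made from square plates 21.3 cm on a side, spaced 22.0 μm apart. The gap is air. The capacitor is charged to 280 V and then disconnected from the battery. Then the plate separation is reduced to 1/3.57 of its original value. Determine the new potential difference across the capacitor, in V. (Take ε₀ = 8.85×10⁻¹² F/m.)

V ≈ 78.4 V

A = (21.3 cm)² = 4.54×10⁻² m².
Initially C₁ = ε₀A/d = 8.85×10⁻¹² × 4.54×10⁻² / 2.20×10⁻⁵ = 1.83×10⁻⁸ F.
V₁ = 2.80×10² V.
Isolated ⇒ Q is held fixed. C₂ = 3.57 C₁ and V = Q/C, so V₂/V₁ = C₁/C₂ = 0.280.
V₂ = 0.280 × 2.80×10² = 78.4 V.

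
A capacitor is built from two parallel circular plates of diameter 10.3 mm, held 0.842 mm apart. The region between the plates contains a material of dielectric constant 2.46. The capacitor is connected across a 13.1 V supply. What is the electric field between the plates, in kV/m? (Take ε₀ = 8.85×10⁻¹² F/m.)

E = V/d = 13.1 / 8.42×10⁻⁴ = 1.56×10⁴ V/m.

15.6 kV/m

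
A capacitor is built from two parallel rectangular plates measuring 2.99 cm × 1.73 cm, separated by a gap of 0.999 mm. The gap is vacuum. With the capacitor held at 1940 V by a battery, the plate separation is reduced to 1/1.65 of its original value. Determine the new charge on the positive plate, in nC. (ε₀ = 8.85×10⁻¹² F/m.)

Q ≈ 14.7 nC

A = 2.99 × 1.73 cm² = 5.17×10⁻⁴ m².
Initially C₁ = ε₀A/d = 8.85×10⁻¹² × 5.17×10⁻⁴ / 9.99×10⁻⁴ = 4.58×10⁻¹² F.
Q₁ = 8.89×10⁻⁹ C.
Battery connected ⇒ V is held fixed. C₂ = 1.65 C₁ and Q = CV, so Q₂/Q₁ = C₂/C₁ = 1.65.
Q₂ = 1.65 × 8.89×10⁻⁹ = 1.47×10⁻⁸ C.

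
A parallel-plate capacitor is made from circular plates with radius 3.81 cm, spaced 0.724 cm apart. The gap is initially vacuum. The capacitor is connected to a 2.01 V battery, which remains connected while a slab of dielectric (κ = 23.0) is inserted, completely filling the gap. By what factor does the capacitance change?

23.0

C = κε₀A/d scales with κ, so C₂/C₁ = κ = 23.0.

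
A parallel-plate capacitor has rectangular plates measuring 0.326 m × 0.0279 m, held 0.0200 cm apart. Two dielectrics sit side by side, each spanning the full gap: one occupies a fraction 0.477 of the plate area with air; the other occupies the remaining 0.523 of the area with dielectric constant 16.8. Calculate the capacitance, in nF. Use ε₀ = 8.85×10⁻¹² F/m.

A = 0.326 × 0.0279 m² = 9.10×10⁻³ m².
Side-by-side slabs ⇒ two capacitors in parallel, each spanning the full gap.
C₁ = κ₁ε₀A₁/d = 1.00 × 8.85×10⁻¹² × 4.34×10⁻³ / 2.00×10⁻⁴ = 1.92×10⁻¹⁰ F.
C₂ = κ₂ε₀A₂/d = 16.8 × 8.85×10⁻¹² × 4.76×10⁻³ / 2.00×10⁻⁴ = 3.54×10⁻⁹ F.
C = C₁ + C₂ = 3.73×10⁻⁹ F.

3.73 nF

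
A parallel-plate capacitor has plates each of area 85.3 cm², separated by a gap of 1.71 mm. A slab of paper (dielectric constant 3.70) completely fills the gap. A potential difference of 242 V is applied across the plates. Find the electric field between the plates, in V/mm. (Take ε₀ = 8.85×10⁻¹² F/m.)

E ≈ 142 V/mm

E = V/d = 242 / 1.71×10⁻³ = 1.42×10⁵ V/m.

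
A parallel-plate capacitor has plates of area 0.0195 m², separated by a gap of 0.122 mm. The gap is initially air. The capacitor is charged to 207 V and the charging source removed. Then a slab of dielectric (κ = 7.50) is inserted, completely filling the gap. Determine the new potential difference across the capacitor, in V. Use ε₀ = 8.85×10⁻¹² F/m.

Initially C₁ = ε₀A/d = 8.85×10⁻¹² × 1.95×10⁻² / 1.22×10⁻⁴ = 1.41×10⁻⁹ F.
V₁ = 2.07×10² V.
Isolated ⇒ Q is held fixed. C₂ = 7.50 C₁ and V = Q/C, so V₂/V₁ = C₁/C₂ = 0.133.
V₂ = 0.133 × 2.07×10² = 27.6 V.

V ≈ 27.6 V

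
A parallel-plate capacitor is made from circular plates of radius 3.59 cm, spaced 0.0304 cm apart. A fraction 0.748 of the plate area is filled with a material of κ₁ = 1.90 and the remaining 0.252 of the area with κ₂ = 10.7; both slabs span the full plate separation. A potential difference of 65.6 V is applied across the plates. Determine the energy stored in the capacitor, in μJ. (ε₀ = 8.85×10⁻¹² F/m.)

A = π(3.59 cm)² = 4.05×10⁻³ m².
Side-by-side slabs ⇒ two capacitors in parallel, each spanning the full gap.
C₁ = κ₁ε₀A₁/d = 1.90 × 8.85×10⁻¹² × 3.03×10⁻³ / 3.04×10⁻⁴ = 1.68×10⁻¹⁰ F.
C₂ = κ₂ε₀A₂/d = 10.7 × 8.85×10⁻¹² × 1.02×10⁻³ / 3.04×10⁻⁴ = 3.18×10⁻¹⁰ F.
C = C₁ + C₂ = 4.85×10⁻¹⁰ F.
U = ½CV² = ½ × 4.85×10⁻¹⁰ × (65.6)² = 1.04×10⁻⁶ J.

1.04 μJ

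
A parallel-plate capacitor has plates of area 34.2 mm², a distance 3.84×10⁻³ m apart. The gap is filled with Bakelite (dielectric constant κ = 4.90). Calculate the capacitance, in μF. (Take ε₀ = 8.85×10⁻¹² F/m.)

3.86×10⁻⁷ μF

A = 34.2 mm² = 3.42×10⁻⁵ m².
C = κε₀A/d = 4.90 × 8.85×10⁻¹² × 3.42×10⁻⁵ / 3.84×10⁻³ = 3.86×10⁻¹³ F.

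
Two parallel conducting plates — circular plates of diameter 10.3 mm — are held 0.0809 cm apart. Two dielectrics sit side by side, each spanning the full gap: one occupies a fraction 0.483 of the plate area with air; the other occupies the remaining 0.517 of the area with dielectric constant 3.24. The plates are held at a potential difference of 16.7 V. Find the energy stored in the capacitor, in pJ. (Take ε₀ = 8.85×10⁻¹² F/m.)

A = π(10.3/2 mm)² = 8.33×10⁻⁵ m².
Side-by-side slabs ⇒ two capacitors in parallel, each spanning the full gap.
C₁ = κ₁ε₀A₁/d = 1.00 × 8.85×10⁻¹² × 4.02×10⁻⁵ / 8.09×10⁻⁴ = 4.40×10⁻¹³ F.
C₂ = κ₂ε₀A₂/d = 3.24 × 8.85×10⁻¹² × 4.31×10⁻⁵ / 8.09×10⁻⁴ = 1.53×10⁻¹² F.
C = C₁ + C₂ = 1.97×10⁻¹² F.
U = ½CV² = ½ × 1.97×10⁻¹² × (16.7)² = 2.74×10⁻¹⁰ J.

274 pJ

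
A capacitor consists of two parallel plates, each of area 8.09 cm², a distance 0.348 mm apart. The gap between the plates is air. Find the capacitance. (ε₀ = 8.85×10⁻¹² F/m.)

A = 8.09 cm² = 8.09×10⁻⁴ m².
C = ε₀A/d = 8.85×10⁻¹² × 8.09×10⁻⁴ / 3.48×10⁻⁴ = 2.06×10⁻¹¹ F.

C ≈ 20.6 pF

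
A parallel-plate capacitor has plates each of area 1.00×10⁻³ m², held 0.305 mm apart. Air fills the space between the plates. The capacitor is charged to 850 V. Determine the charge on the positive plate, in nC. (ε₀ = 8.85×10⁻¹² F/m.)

C = ε₀A/d = 8.85×10⁻¹² × 1.00×10⁻³ / 3.05×10⁻⁴ = 2.90×10⁻¹¹ F.
Q = CV = 2.90×10⁻¹¹ × 850 = 2.47×10⁻⁸ C.

24.7 nC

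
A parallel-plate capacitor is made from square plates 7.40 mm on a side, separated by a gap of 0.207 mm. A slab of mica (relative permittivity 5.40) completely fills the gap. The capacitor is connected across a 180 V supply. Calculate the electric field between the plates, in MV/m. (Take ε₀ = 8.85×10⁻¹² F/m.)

0.870 MV/m

E = V/d = 180 / 2.07×10⁻⁴ = 8.70×10⁵ V/m.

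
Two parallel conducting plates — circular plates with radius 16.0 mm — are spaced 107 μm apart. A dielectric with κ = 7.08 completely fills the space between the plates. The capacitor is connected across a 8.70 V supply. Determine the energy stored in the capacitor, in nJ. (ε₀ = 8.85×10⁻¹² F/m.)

U ≈ 17.8 nJ

A = π(16.0 mm)² = 8.04×10⁻⁴ m².
C = κε₀A/d = 7.08 × 8.85×10⁻¹² × 8.04×10⁻⁴ / 1.07×10⁻⁴ = 4.71×10⁻¹⁰ F.
U = ½CV² = ½ × 4.71×10⁻¹⁰ × (8.70)² = 1.78×10⁻⁸ J.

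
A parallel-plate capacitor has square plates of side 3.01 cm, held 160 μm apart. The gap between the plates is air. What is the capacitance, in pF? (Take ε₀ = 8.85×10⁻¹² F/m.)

A = (3.01 cm)² = 9.06×10⁻⁴ m².
C = ε₀A/d = 8.85×10⁻¹² × 9.06×10⁻⁴ / 1.60×10⁻⁴ = 5.01×10⁻¹¹ F.

50.1 pF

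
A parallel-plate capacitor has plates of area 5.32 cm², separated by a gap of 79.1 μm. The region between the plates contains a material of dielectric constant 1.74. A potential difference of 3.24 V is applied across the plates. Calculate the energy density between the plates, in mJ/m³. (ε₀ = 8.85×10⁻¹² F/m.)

E = V/d = 3.24 / 7.91×10⁻⁵ = 4.10×10⁴ V/m.
u = ½κε₀E² = ½ × 1.74 × 8.85×10⁻¹² × (4.10×10⁴)² = 1.29×10⁻² J/m³.

u ≈ 12.9 mJ/m³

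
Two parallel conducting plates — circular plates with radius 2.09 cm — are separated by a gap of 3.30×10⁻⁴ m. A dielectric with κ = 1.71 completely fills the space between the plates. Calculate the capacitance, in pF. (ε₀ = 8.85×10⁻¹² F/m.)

A = π(2.09 cm)² = 1.37×10⁻³ m².
C = κε₀A/d = 1.71 × 8.85×10⁻¹² × 1.37×10⁻³ / 3.30×10⁻⁴ = 6.29×10⁻¹¹ F.

C ≈ 62.9 pF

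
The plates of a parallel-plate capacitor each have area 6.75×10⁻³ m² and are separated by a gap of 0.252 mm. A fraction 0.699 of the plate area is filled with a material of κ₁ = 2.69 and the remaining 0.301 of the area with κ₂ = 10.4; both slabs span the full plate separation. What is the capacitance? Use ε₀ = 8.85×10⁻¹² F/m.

Side-by-side slabs ⇒ two capacitors in parallel, each spanning the full gap.
C₁ = κ₁ε₀A₁/d = 2.69 × 8.85×10⁻¹² × 4.72×10⁻³ / 2.52×10⁻⁴ = 4.46×10⁻¹⁰ F.
C₂ = κ₂ε₀A₂/d = 10.4 × 8.85×10⁻¹² × 2.03×10⁻³ / 2.52×10⁻⁴ = 7.42×10⁻¹⁰ F.
C = C₁ + C₂ = 1.19×10⁻⁹ F.

1.19 nF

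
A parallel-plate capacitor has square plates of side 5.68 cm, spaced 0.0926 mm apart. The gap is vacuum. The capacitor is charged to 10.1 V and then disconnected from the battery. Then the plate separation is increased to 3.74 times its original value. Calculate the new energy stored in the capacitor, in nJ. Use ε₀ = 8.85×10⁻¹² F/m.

58.8 nJ

A = (5.68 cm)² = 3.23×10⁻³ m².
Initially C₁ = ε₀A/d = 8.85×10⁻¹² × 3.23×10⁻³ / 9.26×10⁻⁵ = 3.08×10⁻¹⁰ F.
U₁ = 1.57×10⁻⁸ J.
Isolated ⇒ Q is held fixed. C₂ = 0.267 C₁ and U = Q²/(2C), so U₂/U₁ = C₁/C₂ = 3.74.
U₂ = 3.74 × 1.57×10⁻⁸ = 5.88×10⁻⁸ J.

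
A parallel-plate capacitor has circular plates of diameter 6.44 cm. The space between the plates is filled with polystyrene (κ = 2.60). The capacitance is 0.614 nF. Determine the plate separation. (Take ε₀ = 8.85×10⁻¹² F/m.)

A = π(6.44/2 cm)² = 3.26×10⁻³ m².
d = κε₀A/C = 2.60 × 8.85×10⁻¹² × 3.26×10⁻³ / 6.14×10⁻¹⁰ = 1.22×10⁻⁴ m.

d ≈ 122 μm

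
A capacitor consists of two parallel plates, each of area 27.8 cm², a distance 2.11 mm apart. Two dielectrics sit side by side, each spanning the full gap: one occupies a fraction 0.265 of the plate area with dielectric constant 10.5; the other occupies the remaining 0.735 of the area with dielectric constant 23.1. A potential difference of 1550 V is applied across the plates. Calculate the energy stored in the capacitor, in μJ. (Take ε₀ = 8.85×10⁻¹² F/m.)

A = 27.8 cm² = 2.78×10⁻³ m².
Side-by-side slabs ⇒ two capacitors in parallel, each spanning the full gap.
C₁ = κ₁ε₀A₁/d = 10.5 × 8.85×10⁻¹² × 7.37×10⁻⁴ / 2.11×10⁻³ = 3.24×10⁻¹¹ F.
C₂ = κ₂ε₀A₂/d = 23.1 × 8.85×10⁻¹² × 2.04×10⁻³ / 2.11×10⁻³ = 1.98×10⁻¹⁰ F.
C = C₁ + C₂ = 2.30×10⁻¹⁰ F.
U = ½CV² = ½ × 2.30×10⁻¹⁰ × (1550)² = 2.77×10⁻⁴ J.

U ≈ 277 μJ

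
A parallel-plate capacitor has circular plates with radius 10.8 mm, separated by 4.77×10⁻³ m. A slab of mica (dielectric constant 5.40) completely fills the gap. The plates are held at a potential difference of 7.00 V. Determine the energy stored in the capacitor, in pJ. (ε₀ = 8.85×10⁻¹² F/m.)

89.9 pJ

A = π(10.8 mm)² = 3.66×10⁻⁴ m².
C = κε₀A/d = 5.40 × 8.85×10⁻¹² × 3.66×10⁻⁴ / 4.77×10⁻³ = 3.67×10⁻¹² F.
U = ½CV² = ½ × 3.67×10⁻¹² × (7.00)² = 8.99×10⁻¹¹ J.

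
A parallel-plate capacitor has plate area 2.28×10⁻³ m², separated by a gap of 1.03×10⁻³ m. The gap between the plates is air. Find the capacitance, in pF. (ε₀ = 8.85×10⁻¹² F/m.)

C ≈ 19.6 pF

C = ε₀A/d = 8.85×10⁻¹² × 2.28×10⁻³ / 1.03×10⁻³ = 1.96×10⁻¹¹ F.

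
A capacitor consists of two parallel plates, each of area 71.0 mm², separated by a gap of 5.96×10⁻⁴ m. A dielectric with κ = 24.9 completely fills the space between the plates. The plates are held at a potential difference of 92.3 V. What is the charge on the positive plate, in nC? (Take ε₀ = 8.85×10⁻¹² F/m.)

Q ≈ 2.42 nC

A = 71.0 mm² = 7.10×10⁻⁵ m².
C = κε₀A/d = 24.9 × 8.85×10⁻¹² × 7.10×10⁻⁵ / 5.96×10⁻⁴ = 2.63×10⁻¹¹ F.
Q = CV = 2.63×10⁻¹¹ × 92.3 = 2.42×10⁻⁹ C.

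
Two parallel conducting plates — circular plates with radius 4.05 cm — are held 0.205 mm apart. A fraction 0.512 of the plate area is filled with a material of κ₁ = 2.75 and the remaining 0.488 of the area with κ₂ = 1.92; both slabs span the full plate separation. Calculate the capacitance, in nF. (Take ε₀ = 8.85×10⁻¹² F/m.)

A = π(4.05 cm)² = 5.15×10⁻³ m².
Side-by-side slabs ⇒ two capacitors in parallel, each spanning the full gap.
C₁ = κ₁ε₀A₁/d = 2.75 × 8.85×10⁻¹² × 2.64×10⁻³ / 2.05×10⁻⁴ = 3.13×10⁻¹⁰ F.
C₂ = κ₂ε₀A₂/d = 1.92 × 8.85×10⁻¹² × 2.51×10⁻³ / 2.05×10⁻⁴ = 2.08×10⁻¹⁰ F.
C = C₁ + C₂ = 5.22×10⁻¹⁰ F.

C ≈ 0.522 nF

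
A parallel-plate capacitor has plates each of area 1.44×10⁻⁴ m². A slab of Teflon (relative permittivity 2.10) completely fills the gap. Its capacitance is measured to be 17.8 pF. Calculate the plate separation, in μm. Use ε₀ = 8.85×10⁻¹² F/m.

d = κε₀A/C = 2.10 × 8.85×10⁻¹² × 1.44×10⁻⁴ / 1.78×10⁻¹¹ = 1.50×10⁻⁴ m.

150 μm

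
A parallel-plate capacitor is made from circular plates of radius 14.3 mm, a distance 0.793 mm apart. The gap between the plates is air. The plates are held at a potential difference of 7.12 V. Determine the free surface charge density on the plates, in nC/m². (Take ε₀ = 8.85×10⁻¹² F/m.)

σ ≈ 79.5 nC/m²

A = π(14.3 mm)² = 6.42×10⁻⁴ m².
C = ε₀A/d = 8.85×10⁻¹² × 6.42×10⁻⁴ / 7.93×10⁻⁴ = 7.17×10⁻¹² F.
σ = Q/A = CV/A = 7.17×10⁻¹² × 7.12 / 6.42×10⁻⁴ = 7.95×10⁻⁸ C/m².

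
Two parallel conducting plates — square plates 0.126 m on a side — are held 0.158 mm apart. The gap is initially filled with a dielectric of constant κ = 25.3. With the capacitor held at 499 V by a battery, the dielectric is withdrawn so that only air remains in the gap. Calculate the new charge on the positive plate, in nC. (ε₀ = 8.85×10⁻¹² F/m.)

A = (0.126 m)² = 1.59×10⁻² m².
Initially C₁ = κε₀A/d = 25.3 × 8.85×10⁻¹² × 1.59×10⁻² / 1.58×10⁻⁴ = 2.25×10⁻⁸ F.
Q₁ = 1.12×10⁻⁵ C.
Battery connected ⇒ V is held fixed. C₂ = 0.0395 C₁ and Q = CV, so Q₂/Q₁ = C₂/C₁ = 0.0395.
Q₂ = 0.0395 × 1.12×10⁻⁵ = 4.44×10⁻⁷ C.

444 nC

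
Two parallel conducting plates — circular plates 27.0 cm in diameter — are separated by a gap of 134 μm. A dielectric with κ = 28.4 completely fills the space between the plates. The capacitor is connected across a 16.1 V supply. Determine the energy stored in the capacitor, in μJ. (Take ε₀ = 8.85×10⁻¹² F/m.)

U ≈ 13.9 μJ

A = π(27.0/2 cm)² = 5.73×10⁻² m².
C = κε₀A/d = 28.4 × 8.85×10⁻¹² × 5.73×10⁻² / 1.34×10⁻⁴ = 1.07×10⁻⁷ F.
U = ½CV² = ½ × 1.07×10⁻⁷ × (16.1)² = 1.39×10⁻⁵ J.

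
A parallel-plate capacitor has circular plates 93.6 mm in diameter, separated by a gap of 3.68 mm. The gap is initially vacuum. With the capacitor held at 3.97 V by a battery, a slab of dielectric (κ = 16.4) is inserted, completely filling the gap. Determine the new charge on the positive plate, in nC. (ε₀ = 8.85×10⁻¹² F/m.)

1.08 nC

A = π(93.6/2 mm)² = 6.88×10⁻³ m².
Initially C₁ = ε₀A/d = 8.85×10⁻¹² × 6.88×10⁻³ / 3.68×10⁻³ = 1.65×10⁻¹¹ F.
Q₁ = 6.57×10⁻¹¹ C.
Battery connected ⇒ V is held fixed. C₂ = 16.4 C₁ and Q = CV, so Q₂/Q₁ = C₂/C₁ = 16.4.
Q₂ = 16.4 × 6.57×10⁻¹¹ = 1.08×10⁻⁹ C.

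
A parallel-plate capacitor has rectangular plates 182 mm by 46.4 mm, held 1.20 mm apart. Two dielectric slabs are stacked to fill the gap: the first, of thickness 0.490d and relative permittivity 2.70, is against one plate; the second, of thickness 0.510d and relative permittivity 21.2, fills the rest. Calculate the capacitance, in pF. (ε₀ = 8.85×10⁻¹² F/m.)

A = 182 × 46.4 mm² = 8.44×10⁻³ m².
Stacked slabs ⇒ two capacitors in series, each with the full plate area.
C₁ = κ₁ε₀A/d₁ = 2.70 × 8.85×10⁻¹² × 8.44×10⁻³ / 5.88×10⁻⁴ = 3.43×10⁻¹⁰ F.
C₂ = κ₂ε₀A/d₂ = 21.2 × 8.85×10⁻¹² × 8.44×10⁻³ / 6.12×10⁻⁴ = 2.59×10⁻⁹ F.
C = (1/C₁ + 1/C₂)⁻¹ = 3.03×10⁻¹⁰ F.

303 pF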